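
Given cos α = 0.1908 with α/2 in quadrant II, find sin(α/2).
sin(α/2) = ±√((1 - cos α)/2); positive since α/2 ∈ QII, so sin(α/2) = 0.6361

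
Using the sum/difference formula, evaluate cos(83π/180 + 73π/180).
cos(83π/180 + 73π/180) = cos 83π/180 cos 73π/180 - sin 83π/180 sin 73π/180 = -0.9135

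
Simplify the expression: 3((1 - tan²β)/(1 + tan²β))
3((1 - tan²β)/(1 + tan²β)) = 3(cos(2β)) (using Double angle)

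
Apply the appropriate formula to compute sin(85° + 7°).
sin(85° + 7°) = sin 85° cos 7° + cos 85° sin 7° = 0.9994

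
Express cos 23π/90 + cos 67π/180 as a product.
cos 23π/90 + cos 67π/180 = 2 cos(113π/360) cos(-7π/120)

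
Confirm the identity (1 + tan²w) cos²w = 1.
LHS = sec²w · cos²w = (1/cos²w) · cos²w = 1 = RHS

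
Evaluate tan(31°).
tan(31°) = 0.6009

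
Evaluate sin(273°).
sin(273°) = -0.9986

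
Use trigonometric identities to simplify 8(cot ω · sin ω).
8(cot ω · sin ω) = 8(cos ω) (using Quotient identity)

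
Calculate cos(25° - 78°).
cos(25° - 78°) = cos 25° cos 78° + sin 25° sin 78° = 0.6018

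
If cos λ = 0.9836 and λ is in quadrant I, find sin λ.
sin λ = 0.1804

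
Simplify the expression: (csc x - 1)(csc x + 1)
(csc x - 1)(csc x + 1) = cot²x (using Diff. of squares)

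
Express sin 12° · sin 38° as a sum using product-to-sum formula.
sin 12° sin 38° = (1/2)[cos(12°-38°) - cos(12°+38°)]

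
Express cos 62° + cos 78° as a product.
cos 62° + cos 78° = 2 cos(70°) cos(-8°)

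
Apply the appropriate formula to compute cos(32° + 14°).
cos(32° + 14°) = cos 32° cos 14° - sin 32° sin 14° = 0.6947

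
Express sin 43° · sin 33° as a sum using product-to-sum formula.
sin 43° sin 33° = (1/2)[cos(43°-33°) - cos(43°+33°)]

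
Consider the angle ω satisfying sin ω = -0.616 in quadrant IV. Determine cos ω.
cos ω = √(1 - sin²ω) = 0.7877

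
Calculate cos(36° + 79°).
cos(36° + 79°) = cos 36° cos 79° - sin 36° sin 79° = -0.4226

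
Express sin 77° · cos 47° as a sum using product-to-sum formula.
sin 77° cos 47° = (1/2)[sin(77°+47°) + sin(77°-47°)]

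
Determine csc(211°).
csc(211°) = -1.942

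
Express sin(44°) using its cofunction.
sin(44°) = cos(90° - 44°) = cos(46°)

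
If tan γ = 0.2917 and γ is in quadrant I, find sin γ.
sin γ = 0.28 (using tan²γ + 1 = sec²γ)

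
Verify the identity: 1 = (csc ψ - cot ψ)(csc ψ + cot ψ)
RHS = csc²ψ - cot²ψ = (1 + cot²ψ) - cot²ψ = 1 = LHS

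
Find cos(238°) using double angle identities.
cos(238°) = 2cos²119° - 1 = -0.5299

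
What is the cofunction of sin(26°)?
sin(26°) = cos(90° - 26°) = cos(64°)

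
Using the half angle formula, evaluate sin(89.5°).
sin(89.5°) = √((1 - cos 179°)/2) = 1.0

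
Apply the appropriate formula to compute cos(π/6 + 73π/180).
cos(π/6 + 73π/180) = cos π/6 cos 73π/180 - sin π/6 sin 73π/180 = -0.225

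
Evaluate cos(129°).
cos(129°) = -0.6293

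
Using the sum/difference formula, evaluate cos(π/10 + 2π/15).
cos(π/10 + 2π/15) = cos π/10 cos 2π/15 - sin π/10 sin 2π/15 = 0.7431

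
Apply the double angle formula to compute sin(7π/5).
sin(7π/5) = 2 sin 7π/10 cos 7π/10 = -0.9511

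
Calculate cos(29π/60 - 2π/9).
cos(29π/60 - 2π/9) = cos 29π/60 cos 2π/9 + sin 29π/60 sin 2π/9 = 0.682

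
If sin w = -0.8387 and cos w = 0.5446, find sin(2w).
sin(2w) = 2 sin w cos w = -0.9135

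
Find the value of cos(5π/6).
cos(5π/6) = -√3/2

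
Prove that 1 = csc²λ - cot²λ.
RHS = 1/sin²λ - cos²λ/sin²λ = (1 - cos²λ)/sin²λ = sin²λ/sin²λ = 1 = LHS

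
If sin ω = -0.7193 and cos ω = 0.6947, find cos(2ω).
cos(2ω) = cos²ω - sin²ω = -0.03478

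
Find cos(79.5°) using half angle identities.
cos(79.5°) = √((1 + cos 159°)/2) = 0.1822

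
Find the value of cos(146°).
cos(146°) = -0.829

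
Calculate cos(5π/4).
cos(5π/4) = -√2/2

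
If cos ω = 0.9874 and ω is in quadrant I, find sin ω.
sin ω = 0.1582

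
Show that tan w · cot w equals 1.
LHS = (sin w/cos w) · (cos w/sin w) = 1 = RHS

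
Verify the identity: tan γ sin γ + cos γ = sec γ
LHS = sin²γ/cos γ + cos γ = (sin²γ + cos²γ)/cos γ = 1/cos γ = sec γ = RHS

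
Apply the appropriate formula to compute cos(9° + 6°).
cos(9° + 6°) = cos 9° cos 6° - sin 9° sin 6° = (√6+√2)/4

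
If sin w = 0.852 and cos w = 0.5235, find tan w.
tan w = sin w / cos w = 1.628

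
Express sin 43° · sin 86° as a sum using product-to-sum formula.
sin 43° sin 86° = (1/2)[cos(43°-86°) - cos(43°+86°)]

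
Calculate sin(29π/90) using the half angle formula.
sin(29π/90) = √((1 - cos 29π/45)/2) = 0.848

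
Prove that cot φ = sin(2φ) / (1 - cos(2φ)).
RHS = 2 sin φ cos φ / (2sin²φ) = cos φ/sin φ = cot φ = LHS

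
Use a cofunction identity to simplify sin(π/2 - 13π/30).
sin(π/2 - 13π/30) = cos(13π/30)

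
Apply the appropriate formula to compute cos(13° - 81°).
cos(13° - 81°) = cos 13° cos 81° + sin 13° sin 81° = 0.3746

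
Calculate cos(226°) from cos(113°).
cos(226°) = cos²113° - sin²113° = -0.6947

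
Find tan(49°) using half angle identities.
tan(49°) = sin 98° / (1 + cos 98°) = 1.15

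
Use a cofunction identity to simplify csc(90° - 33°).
csc(90° - 33°) = sec(33°)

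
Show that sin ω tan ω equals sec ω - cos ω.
RHS = 1/cos ω - cos ω = (1 - cos²ω)/cos ω = sin²ω/cos ω = sin ω · (sin ω/cos ω) = sin ω tan ω = LHS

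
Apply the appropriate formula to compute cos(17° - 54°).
cos(17° - 54°) = cos 17° cos 54° + sin 17° sin 54° = 0.7986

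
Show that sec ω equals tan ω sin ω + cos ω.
RHS = sin²ω/cos ω + cos ω = (sin²ω + cos²ω)/cos ω = 1/cos ω = sec ω = LHS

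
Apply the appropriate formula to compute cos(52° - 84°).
cos(52° - 84°) = cos 52° cos 84° + sin 52° sin 84° = 0.848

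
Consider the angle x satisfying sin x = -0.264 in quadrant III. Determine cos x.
cos x = ±√(1 - sin²x) = -0.9645 (negative in QIII)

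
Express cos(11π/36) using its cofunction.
cos(11π/36) = sin(π/2 - 11π/36) = sin(7π/36)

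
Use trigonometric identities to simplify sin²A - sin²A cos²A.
sin²A - sin²A cos²A = sin⁴A (using Factoring)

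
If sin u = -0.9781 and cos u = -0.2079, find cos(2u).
cos(2u) = cos²u - sin²u = -0.9135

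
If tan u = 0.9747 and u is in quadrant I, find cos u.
cos u = 0.7161 (using tan²u + 1 = sec²u)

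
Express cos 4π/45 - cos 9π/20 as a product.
cos 4π/45 - cos 9π/20 = -2 sin(97π/360) sin(-13π/72)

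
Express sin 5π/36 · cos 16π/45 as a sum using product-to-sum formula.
sin 5π/36 cos 16π/45 = (1/2)[sin(5π/36+16π/45) + sin(5π/36-16π/45)]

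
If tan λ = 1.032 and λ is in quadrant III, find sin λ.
sin λ = -0.7182 (using tan²λ + 1 = sec²λ)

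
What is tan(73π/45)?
tan(73π/45) = -2.475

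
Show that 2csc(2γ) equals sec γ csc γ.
LHS = 2/sin(2γ) = 2/(2 sin γ cos γ) = 1/(sin γ cos γ) = (1/cos γ)(1/sin γ) = sec γ csc γ = RHS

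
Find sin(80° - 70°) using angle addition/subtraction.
sin(80° - 70°) = sin 80° cos 70° - cos 80° sin 70° = 0.1736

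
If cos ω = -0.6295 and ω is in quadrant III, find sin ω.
sin ω = -0.777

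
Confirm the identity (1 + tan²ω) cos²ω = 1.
LHS = sec²ω · cos²ω = (1/cos²ω) · cos²ω = 1 = RHS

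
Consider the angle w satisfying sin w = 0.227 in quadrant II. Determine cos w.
cos w = ±√(1 - sin²w) = -0.9739 (negative in QII)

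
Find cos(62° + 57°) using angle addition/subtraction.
cos(62° + 57°) = cos 62° cos 57° - sin 62° sin 57° = -0.4848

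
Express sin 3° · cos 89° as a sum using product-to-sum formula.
sin 3° cos 89° = (1/2)[sin(3°+89°) + sin(3°-89°)]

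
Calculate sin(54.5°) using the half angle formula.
sin(54.5°) = √((1 - cos 109°)/2) = 0.8141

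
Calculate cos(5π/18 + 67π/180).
cos(5π/18 + 67π/180) = cos 5π/18 cos 67π/180 - sin 5π/18 sin 67π/180 = -0.454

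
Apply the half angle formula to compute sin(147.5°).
sin(147.5°) = √((1 - cos 295°)/2) = 0.5373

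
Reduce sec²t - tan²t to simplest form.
sec²t - tan²t = 1 (using Pythagorean identity)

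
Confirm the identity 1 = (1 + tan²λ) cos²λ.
RHS = sec²λ · cos²λ = (1/cos²λ) · cos²λ = 1 = LHS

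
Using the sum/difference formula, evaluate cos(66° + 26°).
cos(66° + 26°) = cos 66° cos 26° - sin 66° sin 26° = -0.0349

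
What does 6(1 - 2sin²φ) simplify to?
6(1 - 2sin²φ) = 6(cos(2φ)) (using Double angle)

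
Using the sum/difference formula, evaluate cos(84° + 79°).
cos(84° + 79°) = cos 84° cos 79° - sin 84° sin 79° = -0.9563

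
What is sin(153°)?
sin(153°) = 0.454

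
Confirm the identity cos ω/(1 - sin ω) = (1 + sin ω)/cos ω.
RHS = (1 + sin ω)(1 - sin ω) / (cos ω(1 - sin ω)) = (1 - sin²ω) / (cos ω(1 - sin ω)) = cos²ω / (cos ω(1 - sin ω)) = cos ω/(1 - sin ω) = LHS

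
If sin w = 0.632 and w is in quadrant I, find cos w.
cos w = 0.775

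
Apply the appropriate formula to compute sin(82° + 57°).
sin(82° + 57°) = sin 82° cos 57° + cos 82° sin 57° = 0.6561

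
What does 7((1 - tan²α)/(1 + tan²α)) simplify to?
7((1 - tan²α)/(1 + tan²α)) = 7(cos(2α)) (using Double angle)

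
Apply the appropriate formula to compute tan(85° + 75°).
tan(85° + 75°) = (tan 85° + tan 75°)/(1 - tan 85° tan 75°) = -0.364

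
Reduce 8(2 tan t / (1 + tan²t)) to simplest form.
8(2 tan t / (1 + tan²t)) = 8(sin(2t)) (using Double angle)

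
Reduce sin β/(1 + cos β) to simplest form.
sin β/(1 + cos β) = tan(β/2) (using Half angle)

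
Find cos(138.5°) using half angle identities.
cos(138.5°) = -√((1 + cos 277°)/2) = -0.749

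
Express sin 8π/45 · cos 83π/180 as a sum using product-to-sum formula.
sin 8π/45 cos 83π/180 = (1/2)[sin(8π/45+83π/180) + sin(8π/45-83π/180)]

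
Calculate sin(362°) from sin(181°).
sin(362°) = 2 sin 181° cos 181° = 0.0349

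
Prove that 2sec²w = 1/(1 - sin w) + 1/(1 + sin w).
RHS = [(1 + sin w) + (1 - sin w)] / [(1 - sin w)(1 + sin w)] = 2/(1 - sin²w) = 2/cos²w = 2sec²w = LHS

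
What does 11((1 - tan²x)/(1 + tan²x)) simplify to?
11((1 - tan²x)/(1 + tan²x)) = 11(cos(2x)) (using Double angle)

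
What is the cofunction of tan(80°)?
tan(80°) = cot(90° - 80°) = cot(10°)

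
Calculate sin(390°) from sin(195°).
sin(390°) = 2 sin 195° cos 195° = 1/2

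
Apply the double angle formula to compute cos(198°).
cos(198°) = 1 - 2sin²99° = -0.9511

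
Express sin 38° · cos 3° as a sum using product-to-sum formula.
sin 38° cos 3° = (1/2)[sin(38°+3°) + sin(38°-3°)]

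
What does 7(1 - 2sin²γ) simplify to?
7(1 - 2sin²γ) = 7(cos(2γ)) (using Double angle)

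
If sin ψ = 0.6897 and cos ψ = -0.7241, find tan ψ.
tan ψ = sin ψ / cos ψ = -0.9525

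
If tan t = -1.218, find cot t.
cot t = 1/tan t = -0.821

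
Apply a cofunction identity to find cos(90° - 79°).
cos(90° - 79°) = sin(79°) = 0.9816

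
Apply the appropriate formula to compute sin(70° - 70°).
sin(70° - 70°) = sin 70° cos 70° - cos 70° sin 70° = 0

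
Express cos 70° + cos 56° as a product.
cos 70° + cos 56° = 2 cos(63°) cos(7°)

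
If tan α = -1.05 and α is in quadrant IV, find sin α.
sin α = -0.7241 (using tan²α + 1 = sec²α)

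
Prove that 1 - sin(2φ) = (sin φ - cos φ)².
RHS = sin²φ - 2 sin φ cos φ + cos²φ = (sin²φ + cos²φ) - 2 sin φ cos φ = 1 - sin(2φ) = LHS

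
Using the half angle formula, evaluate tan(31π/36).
tan(31π/36) = sin 31π/18 / (1 + cos 31π/18) = -0.4663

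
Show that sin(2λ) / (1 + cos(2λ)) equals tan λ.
LHS = 2 sin λ cos λ / (2cos²λ) = sin λ/cos λ = tan λ = RHS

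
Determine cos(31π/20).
cos(31π/20) = 0.1564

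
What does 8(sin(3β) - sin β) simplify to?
8(sin(3β) - sin β) = 8(2 cos(2β) sin β) (using Sum-to-product)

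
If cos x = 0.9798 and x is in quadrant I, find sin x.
sin x = 0.2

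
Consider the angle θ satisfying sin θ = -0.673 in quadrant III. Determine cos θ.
cos θ = ±√(1 - sin²θ) = -0.7396 (negative in QIII)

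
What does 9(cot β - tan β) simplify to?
9(cot β - tan β) = 9(2 cot(2β)) (using Double angle)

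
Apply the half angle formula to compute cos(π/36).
cos(π/36) = √((1 + cos π/18)/2) = 0.9962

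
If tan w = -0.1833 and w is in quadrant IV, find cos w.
cos w = 0.9836 (using tan²w + 1 = sec²w)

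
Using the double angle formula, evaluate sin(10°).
sin(10°) = 2 sin 5° cos 5° = 0.1736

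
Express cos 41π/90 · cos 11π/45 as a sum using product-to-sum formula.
cos 41π/90 cos 11π/45 = (1/2)[cos(41π/90-11π/45) + cos(41π/90+11π/45)]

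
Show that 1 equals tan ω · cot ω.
RHS = (sin ω/cos ω) · (cos ω/sin ω) = 1 = LHS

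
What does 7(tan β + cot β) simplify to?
7(tan β + cot β) = 7(sec β csc β) (using Quotient identities)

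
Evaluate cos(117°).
cos(117°) = -0.454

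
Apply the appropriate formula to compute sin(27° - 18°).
sin(27° - 18°) = sin 27° cos 18° - cos 27° sin 18° = 0.1564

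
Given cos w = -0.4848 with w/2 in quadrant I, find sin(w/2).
sin(w/2) = ±√((1 - cos w)/2); positive since w/2 ∈ QI, so sin(w/2) = 0.8616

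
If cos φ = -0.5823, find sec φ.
sec φ = 1/cos φ = -1.717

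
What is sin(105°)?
sin(105°) = (√6+√2)/4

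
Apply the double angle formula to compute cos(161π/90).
cos(161π/90) = cos²161π/180 - sin²161π/180 = 0.788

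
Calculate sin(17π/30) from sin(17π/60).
sin(17π/30) = 2 sin 17π/60 cos 17π/60 = 0.9781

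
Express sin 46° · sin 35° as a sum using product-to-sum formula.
sin 46° sin 35° = (1/2)[cos(46°-35°) - cos(46°+35°)]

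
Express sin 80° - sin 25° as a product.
sin 80° - sin 25° = 2 cos(52.5°) sin(27.5°)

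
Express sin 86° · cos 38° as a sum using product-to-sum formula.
sin 86° cos 38° = (1/2)[sin(86°+38°) + sin(86°-38°)]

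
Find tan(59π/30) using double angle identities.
tan(59π/30) = 2 tan 59π/60 / (1 - tan²59π/60) = -0.1051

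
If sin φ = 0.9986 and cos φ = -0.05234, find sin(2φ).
sin(2φ) = 2 sin φ cos φ = -0.1045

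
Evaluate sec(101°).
sec(101°) = -5.241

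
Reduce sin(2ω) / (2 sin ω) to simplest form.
sin(2ω) / (2 sin ω) = cos ω (using Double angle)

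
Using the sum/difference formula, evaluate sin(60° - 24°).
sin(60° - 24°) = sin 60° cos 24° - cos 60° sin 24° = 0.5878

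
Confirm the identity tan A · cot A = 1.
LHS = (sin A/cos A) · (cos A/sin A) = 1 = RHS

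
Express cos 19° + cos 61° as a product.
cos 19° + cos 61° = 2 cos(40°) cos(-21°)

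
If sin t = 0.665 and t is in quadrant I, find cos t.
cos t = 0.7468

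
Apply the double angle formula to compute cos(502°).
cos(502°) = cos²251° - sin²251° = -0.788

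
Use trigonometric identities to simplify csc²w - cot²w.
csc²w - cot²w = 1 (using Pythagorean identity)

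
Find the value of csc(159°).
csc(159°) = 2.79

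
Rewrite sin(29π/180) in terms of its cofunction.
sin(29π/180) = cos(π/2 - 29π/180) = cos(61π/180)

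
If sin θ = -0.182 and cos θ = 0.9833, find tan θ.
tan θ = sin θ / cos θ = -0.1851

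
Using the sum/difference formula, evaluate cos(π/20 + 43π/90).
cos(π/20 + 43π/90) = cos π/20 cos 43π/90 - sin π/20 sin 43π/90 = -0.08716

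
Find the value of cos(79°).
cos(79°) = 0.1908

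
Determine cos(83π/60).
cos(83π/60) = -0.3584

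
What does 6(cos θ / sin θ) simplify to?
6(cos θ / sin θ) = 6(cot θ) (using Quotient identity)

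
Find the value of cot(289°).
cot(289°) = -0.3443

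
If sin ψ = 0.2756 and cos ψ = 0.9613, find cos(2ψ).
cos(2ψ) = cos²ψ - sin²ψ = 0.8481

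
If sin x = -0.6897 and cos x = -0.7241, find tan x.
tan x = sin x / cos x = 0.9525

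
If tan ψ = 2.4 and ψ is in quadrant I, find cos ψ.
cos ψ = 0.3846 (using tan²ψ + 1 = sec²ψ)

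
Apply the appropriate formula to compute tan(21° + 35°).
tan(21° + 35°) = (tan 21° + tan 35°)/(1 - tan 21° tan 35°) = 1.483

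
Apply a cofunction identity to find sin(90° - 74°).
sin(90° - 74°) = cos(74°) = 0.2756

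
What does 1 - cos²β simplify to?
1 - cos²β = sin²β (using Pythagorean identity)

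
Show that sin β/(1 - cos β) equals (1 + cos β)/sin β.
LHS = sin β(1 + cos β) / ((1 - cos β)(1 + cos β)) = sin β(1 + cos β) / (1 - cos²β) = sin β(1 + cos β) / sin²β = (1 + cos β)/sin β = RHS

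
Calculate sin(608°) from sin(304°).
sin(608°) = 2 sin 304° cos 304° = -0.9272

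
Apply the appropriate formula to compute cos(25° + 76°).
cos(25° + 76°) = cos 25° cos 76° - sin 25° sin 76° = -0.1908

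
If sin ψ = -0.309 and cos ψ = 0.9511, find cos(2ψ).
cos(2ψ) = cos²ψ - sin²ψ = 0.8091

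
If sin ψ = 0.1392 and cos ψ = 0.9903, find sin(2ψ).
sin(2ψ) = 2 sin ψ cos ψ = 0.2757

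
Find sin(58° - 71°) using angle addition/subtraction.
sin(58° - 71°) = sin 58° cos 71° - cos 58° sin 71° = -0.225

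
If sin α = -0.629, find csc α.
csc α = 1/sin α = -1.59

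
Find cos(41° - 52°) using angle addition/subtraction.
cos(41° - 52°) = cos 41° cos 52° + sin 41° sin 52° = 0.9816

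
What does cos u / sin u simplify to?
cos u / sin u = cot u (using Quotient identity)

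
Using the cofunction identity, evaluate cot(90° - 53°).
cot(90° - 53°) = tan(53°) = 1.327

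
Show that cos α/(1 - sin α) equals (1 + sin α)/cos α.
RHS = (1 + sin α)(1 - sin α) / (cos α(1 - sin α)) = (1 - sin²α) / (cos α(1 - sin α)) = cos²α / (cos α(1 - sin α)) = cos α/(1 - sin α) = LHS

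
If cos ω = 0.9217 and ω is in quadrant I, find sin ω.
sin ω = 0.3879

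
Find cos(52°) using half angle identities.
cos(52°) = √((1 + cos 104°)/2) = 0.6157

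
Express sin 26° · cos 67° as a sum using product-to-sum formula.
sin 26° cos 67° = (1/2)[sin(26°+67°) + sin(26°-67°)]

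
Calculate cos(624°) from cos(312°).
cos(624°) = cos²312° - sin²312° = -0.1045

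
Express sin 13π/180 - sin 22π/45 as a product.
sin 13π/180 - sin 22π/45 = 2 cos(101π/360) sin(-5π/24)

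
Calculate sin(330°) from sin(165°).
sin(330°) = 2 sin 165° cos 165° = -1/2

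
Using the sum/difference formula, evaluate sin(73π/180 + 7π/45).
sin(73π/180 + 7π/45) = sin 73π/180 cos 7π/45 + cos 73π/180 sin 7π/45 = 0.9816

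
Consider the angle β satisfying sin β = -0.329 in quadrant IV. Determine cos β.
cos β = √(1 - sin²β) = 0.9443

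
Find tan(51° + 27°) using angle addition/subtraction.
tan(51° + 27°) = (tan 51° + tan 27°)/(1 - tan 51° tan 27°) = 4.705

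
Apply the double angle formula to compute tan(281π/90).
tan(281π/90) = 2 tan 281π/180 / (1 - tan²281π/180) = 0.404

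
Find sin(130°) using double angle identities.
sin(130°) = 2 sin 65° cos 65° = 0.766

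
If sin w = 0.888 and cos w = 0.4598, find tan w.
tan w = sin w / cos w = 1.931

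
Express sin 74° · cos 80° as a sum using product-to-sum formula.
sin 74° cos 80° = (1/2)[sin(74°+80°) + sin(74°-80°)]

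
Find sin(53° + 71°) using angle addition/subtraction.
sin(53° + 71°) = sin 53° cos 71° + cos 53° sin 71° = 0.829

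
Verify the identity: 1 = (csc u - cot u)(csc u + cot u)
RHS = csc²u - cot²u = (1 + cot²u) - cot²u = 1 = LHS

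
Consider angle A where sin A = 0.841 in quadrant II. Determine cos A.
cos A = ±√(1 - sin²A) = -0.541 (negative in QII)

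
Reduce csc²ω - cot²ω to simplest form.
csc²ω - cot²ω = 1 (using Pythagorean identity)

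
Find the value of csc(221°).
csc(221°) = -1.524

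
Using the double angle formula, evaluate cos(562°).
cos(562°) = cos²281° - sin²281° = -0.9272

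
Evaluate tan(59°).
tan(59°) = 1.664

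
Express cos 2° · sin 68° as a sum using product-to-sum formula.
cos 2° sin 68° = (1/2)[sin(2°+68°) - sin(2°-68°)]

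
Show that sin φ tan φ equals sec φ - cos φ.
RHS = 1/cos φ - cos φ = (1 - cos²φ)/cos φ = sin²φ/cos φ = sin φ · (sin φ/cos φ) = sin φ tan φ = LHS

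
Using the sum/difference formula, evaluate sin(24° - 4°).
sin(24° - 4°) = sin 24° cos 4° - cos 24° sin 4° = 0.342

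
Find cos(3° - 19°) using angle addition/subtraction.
cos(3° - 19°) = cos 3° cos 19° + sin 3° sin 19° = 0.9613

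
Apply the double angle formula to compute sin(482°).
sin(482°) = 2 sin 241° cos 241° = 0.848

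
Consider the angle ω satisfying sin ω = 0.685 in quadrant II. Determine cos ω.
cos ω = ±√(1 - sin²ω) = -0.7285 (negative in QII)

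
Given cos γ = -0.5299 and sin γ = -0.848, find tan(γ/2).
tan(γ/2) = sin γ / (1 + cos γ) = -1.804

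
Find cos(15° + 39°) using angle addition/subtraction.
cos(15° + 39°) = cos 15° cos 39° - sin 15° sin 39° = 0.5878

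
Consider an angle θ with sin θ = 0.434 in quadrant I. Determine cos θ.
cos θ = √(1 - sin²θ) = 0.9009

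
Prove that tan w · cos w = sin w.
LHS = (sin w/cos w) · cos w = sin w = RHS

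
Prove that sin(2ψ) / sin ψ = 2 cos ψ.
LHS = 2 sin ψ cos ψ / sin ψ = 2 cos ψ = RHS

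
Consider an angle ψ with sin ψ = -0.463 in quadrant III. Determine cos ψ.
cos ψ = ±√(1 - sin²ψ) = -0.8864 (negative in QIII)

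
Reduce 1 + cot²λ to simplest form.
1 + cot²λ = csc²λ (using Pythagorean identity)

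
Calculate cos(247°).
cos(247°) = -0.3907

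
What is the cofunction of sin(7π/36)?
sin(7π/36) = cos(π/2 - 7π/36) = cos(11π/36)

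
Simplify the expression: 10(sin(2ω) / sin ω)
10(sin(2ω) / sin ω) = 10(2 cos ω) (using Double angle)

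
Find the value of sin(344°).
sin(344°) = -0.2756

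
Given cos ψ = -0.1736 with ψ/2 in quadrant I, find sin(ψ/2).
sin(ψ/2) = ±√((1 - cos ψ)/2); positive since ψ/2 ∈ QI, so sin(ψ/2) = 0.766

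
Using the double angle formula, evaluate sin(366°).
sin(366°) = 2 sin 183° cos 183° = 0.1045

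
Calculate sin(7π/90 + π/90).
sin(7π/90 + π/90) = sin 7π/90 cos π/90 + cos 7π/90 sin π/90 = 0.2756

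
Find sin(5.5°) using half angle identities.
sin(5.5°) = √((1 - cos 11°)/2) = 0.09585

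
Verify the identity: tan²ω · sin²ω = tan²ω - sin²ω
RHS = sin²ω/cos²ω - sin²ω = sin²ω(1/cos²ω - 1) = sin²ω · (1 - cos²ω)/cos²ω = sin²ω · sin²ω/cos²ω = sin²ω · tan²ω = LHS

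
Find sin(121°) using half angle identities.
sin(121°) = √((1 - cos 242°)/2) = 0.8572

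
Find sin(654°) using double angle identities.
sin(654°) = 2 sin 327° cos 327° = -0.9135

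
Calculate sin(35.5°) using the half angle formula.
sin(35.5°) = √((1 - cos 71°)/2) = 0.5807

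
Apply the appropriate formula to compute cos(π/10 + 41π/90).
cos(π/10 + 41π/90) = cos π/10 cos 41π/90 - sin π/10 sin 41π/90 = -0.1736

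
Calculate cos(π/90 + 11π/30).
cos(π/90 + 11π/30) = cos π/90 cos 11π/30 - sin π/90 sin 11π/30 = 0.3746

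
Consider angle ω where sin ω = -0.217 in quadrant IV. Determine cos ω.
cos ω = √(1 - sin²ω) = 0.9762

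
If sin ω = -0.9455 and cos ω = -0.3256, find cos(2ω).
cos(2ω) = cos²ω - sin²ω = -0.788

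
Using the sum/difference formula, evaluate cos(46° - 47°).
cos(46° - 47°) = cos 46° cos 47° + sin 46° sin 47° = 0.9998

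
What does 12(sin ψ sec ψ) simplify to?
12(sin ψ sec ψ) = 12(tan ψ) (using Reciprocal + quotient)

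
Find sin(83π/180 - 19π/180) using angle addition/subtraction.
sin(83π/180 - 19π/180) = sin 83π/180 cos 19π/180 - cos 83π/180 sin 19π/180 = 0.8988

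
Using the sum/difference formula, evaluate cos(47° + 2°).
cos(47° + 2°) = cos 47° cos 2° - sin 47° sin 2° = 0.6561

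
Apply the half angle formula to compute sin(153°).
sin(153°) = √((1 - cos 306°)/2) = 0.454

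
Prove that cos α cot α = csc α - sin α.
RHS = 1/sin α - sin α = (1 - sin²α)/sin α = cos²α/sin α = cos α · (cos α/sin α) = cos α cot α = LHS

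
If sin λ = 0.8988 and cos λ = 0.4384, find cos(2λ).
cos(2λ) = cos²λ - sin²λ = -0.6156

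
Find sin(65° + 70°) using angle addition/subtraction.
sin(65° + 70°) = sin 65° cos 70° + cos 65° sin 70° = √2/2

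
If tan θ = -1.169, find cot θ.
cot θ = 1/tan θ = -0.8554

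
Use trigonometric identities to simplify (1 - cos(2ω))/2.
(1 - cos(2ω))/2 = sin²ω (using Power reduction)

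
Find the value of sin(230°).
sin(230°) = -0.766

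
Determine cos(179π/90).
cos(179π/90) = 0.9994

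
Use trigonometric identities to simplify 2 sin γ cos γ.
2 sin γ cos γ = sin(2γ) (using Double angle)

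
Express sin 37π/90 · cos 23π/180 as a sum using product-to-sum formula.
sin 37π/90 cos 23π/180 = (1/2)[sin(37π/90+23π/180) + sin(37π/90-23π/180)]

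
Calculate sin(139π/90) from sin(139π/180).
sin(139π/90) = 2 sin 139π/180 cos 139π/180 = -0.9903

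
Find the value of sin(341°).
sin(341°) = -0.3256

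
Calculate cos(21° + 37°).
cos(21° + 37°) = cos 21° cos 37° - sin 21° sin 37° = 0.5299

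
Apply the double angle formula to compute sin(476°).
sin(476°) = 2 sin 238° cos 238° = 0.8988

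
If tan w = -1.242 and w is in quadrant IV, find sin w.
sin w = -0.7789 (using tan²w + 1 = sec²w)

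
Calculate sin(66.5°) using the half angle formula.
sin(66.5°) = √((1 - cos 133°)/2) = 0.9171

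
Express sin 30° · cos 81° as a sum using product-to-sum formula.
sin 30° cos 81° = (1/2)[sin(30°+81°) + sin(30°-81°)]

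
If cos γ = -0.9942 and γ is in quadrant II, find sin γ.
sin γ = 0.1075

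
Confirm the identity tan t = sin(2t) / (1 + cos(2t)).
RHS = 2 sin t cos t / (2cos²t) = sin t/cos t = tan t = LHS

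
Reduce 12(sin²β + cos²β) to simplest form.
12(sin²β + cos²β) = 12 (using Pythagorean identity)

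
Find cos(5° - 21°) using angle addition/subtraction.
cos(5° - 21°) = cos 5° cos 21° + sin 5° sin 21° = 0.9613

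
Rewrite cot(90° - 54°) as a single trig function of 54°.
cot(90° - 54°) = tan(54°)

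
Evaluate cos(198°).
cos(198°) = -0.9511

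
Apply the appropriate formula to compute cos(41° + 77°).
cos(41° + 77°) = cos 41° cos 77° - sin 41° sin 77° = -0.4695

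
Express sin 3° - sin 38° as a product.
sin 3° - sin 38° = 2 cos(20.5°) sin(-17.5°)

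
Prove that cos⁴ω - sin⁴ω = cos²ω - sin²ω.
LHS = (cos²ω - sin²ω)(cos²ω + sin²ω) = (cos²ω - sin²ω) · 1 = cos²ω - sin²ω = RHS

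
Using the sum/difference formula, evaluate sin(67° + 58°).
sin(67° + 58°) = sin 67° cos 58° + cos 67° sin 58° = 0.8192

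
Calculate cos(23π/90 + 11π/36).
cos(23π/90 + 11π/36) = cos 23π/90 cos 11π/36 - sin 23π/90 sin 11π/36 = -0.1908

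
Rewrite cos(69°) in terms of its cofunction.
cos(69°) = sin(90° - 69°) = sin(21°)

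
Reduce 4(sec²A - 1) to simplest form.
4(sec²A - 1) = 4(tan²A) (using Pythagorean identity)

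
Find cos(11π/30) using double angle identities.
cos(11π/30) = 1 - 2sin²11π/60 = 0.4067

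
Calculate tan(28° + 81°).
tan(28° + 81°) = (tan 28° + tan 81°)/(1 - tan 28° tan 81°) = -2.904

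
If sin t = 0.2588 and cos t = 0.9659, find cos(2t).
cos(2t) = cos²t - sin²t = 0.866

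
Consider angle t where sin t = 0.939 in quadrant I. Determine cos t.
cos t = √(1 - sin²t) = 0.3439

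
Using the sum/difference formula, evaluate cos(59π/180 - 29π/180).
cos(59π/180 - 29π/180) = cos 59π/180 cos 29π/180 + sin 59π/180 sin 29π/180 = √3/2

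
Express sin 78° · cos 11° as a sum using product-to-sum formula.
sin 78° cos 11° = (1/2)[sin(78°+11°) + sin(78°-11°)]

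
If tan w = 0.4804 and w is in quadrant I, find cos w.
cos w = 0.9014 (using tan²w + 1 = sec²w)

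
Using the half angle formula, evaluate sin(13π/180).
sin(13π/180) = √((1 - cos 13π/90)/2) = 0.225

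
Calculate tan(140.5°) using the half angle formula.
tan(140.5°) = sin 281° / (1 + cos 281°) = -0.8243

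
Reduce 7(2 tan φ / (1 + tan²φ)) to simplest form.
7(2 tan φ / (1 + tan²φ)) = 7(sin(2φ)) (using Double angle)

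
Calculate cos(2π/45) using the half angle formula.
cos(2π/45) = √((1 + cos 4π/45)/2) = 0.9903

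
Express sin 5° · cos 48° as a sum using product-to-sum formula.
sin 5° cos 48° = (1/2)[sin(5°+48°) + sin(5°-48°)]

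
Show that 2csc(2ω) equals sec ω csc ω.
LHS = 2/sin(2ω) = 2/(2 sin ω cos ω) = 1/(sin ω cos ω) = (1/cos ω)(1/sin ω) = sec ω csc ω = RHS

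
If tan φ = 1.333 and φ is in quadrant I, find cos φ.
cos φ = 0.6001 (using tan²φ + 1 = sec²φ)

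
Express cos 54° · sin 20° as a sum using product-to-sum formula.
cos 54° sin 20° = (1/2)[sin(54°+20°) - sin(54°-20°)]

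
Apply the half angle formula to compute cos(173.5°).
cos(173.5°) = -√((1 + cos 347°)/2) = -0.9936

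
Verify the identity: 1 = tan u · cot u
RHS = (sin u/cos u) · (cos u/sin u) = 1 = LHS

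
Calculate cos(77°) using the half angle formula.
cos(77°) = √((1 + cos 154°)/2) = 0.225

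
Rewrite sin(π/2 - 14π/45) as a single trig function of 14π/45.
sin(π/2 - 14π/45) = cos(14π/45)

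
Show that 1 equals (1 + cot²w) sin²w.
RHS = csc²w · sin²w = (1/sin²w) · sin²w = 1 = LHS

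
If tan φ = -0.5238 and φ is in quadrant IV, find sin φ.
sin φ = -0.464 (using tan²φ + 1 = sec²φ)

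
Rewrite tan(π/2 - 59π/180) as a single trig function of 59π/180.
tan(π/2 - 59π/180) = cot(59π/180)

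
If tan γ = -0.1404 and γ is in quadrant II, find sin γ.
sin γ = 0.139 (using tan²γ + 1 = sec²γ)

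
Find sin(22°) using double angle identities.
sin(22°) = 2 sin 11° cos 11° = 0.3746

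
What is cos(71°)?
cos(71°) = 0.3256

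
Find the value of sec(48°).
sec(48°) = 1.494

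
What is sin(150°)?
sin(150°) = 1/2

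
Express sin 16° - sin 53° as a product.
sin 16° - sin 53° = 2 cos(34.5°) sin(-18.5°)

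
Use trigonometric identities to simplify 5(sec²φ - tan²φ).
5(sec²φ - tan²φ) = 5 (using Pythagorean identity)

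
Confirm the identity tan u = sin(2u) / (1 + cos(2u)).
RHS = 2 sin u cos u / (2cos²u) = sin u/cos u = tan u = LHS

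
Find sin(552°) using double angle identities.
sin(552°) = 2 sin 276° cos 276° = -0.2079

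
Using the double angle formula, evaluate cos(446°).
cos(446°) = cos²223° - sin²223° = 0.06976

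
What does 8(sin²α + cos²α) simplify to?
8(sin²α + cos²α) = 8 (using Pythagorean identity)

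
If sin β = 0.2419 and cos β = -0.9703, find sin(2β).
sin(2β) = 2 sin β cos β = -0.4694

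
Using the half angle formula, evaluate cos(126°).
cos(126°) = -√((1 + cos 252°)/2) = -0.5878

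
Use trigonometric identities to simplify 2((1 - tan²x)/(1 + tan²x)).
2((1 - tan²x)/(1 + tan²x)) = 2(cos(2x)) (using Double angle)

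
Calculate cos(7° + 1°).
cos(7° + 1°) = cos 7° cos 1° - sin 7° sin 1° = 0.9903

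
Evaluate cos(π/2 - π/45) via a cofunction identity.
cos(π/2 - π/45) = sin(π/45) = 0.06976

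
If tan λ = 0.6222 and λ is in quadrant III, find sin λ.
sin λ = -0.5283 (using tan²λ + 1 = sec²λ)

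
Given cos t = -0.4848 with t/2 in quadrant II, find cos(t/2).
cos(t/2) = ±√((1 + cos t)/2); negative since t/2 ∈ QII, so cos(t/2) = -0.5075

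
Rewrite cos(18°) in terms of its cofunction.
cos(18°) = sin(90° - 18°) = sin(72°)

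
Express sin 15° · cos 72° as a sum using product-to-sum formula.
sin 15° cos 72° = (1/2)[sin(15°+72°) + sin(15°-72°)]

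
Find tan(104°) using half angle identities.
tan(104°) = sin 208° / (1 + cos 208°) = -4.011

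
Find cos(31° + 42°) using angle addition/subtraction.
cos(31° + 42°) = cos 31° cos 42° - sin 31° sin 42° = 0.2924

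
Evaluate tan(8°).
tan(8°) = 0.1405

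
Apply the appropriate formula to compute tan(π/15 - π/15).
tan(π/15 - π/15) = (tan π/15 - tan π/15)/(1 + tan π/15 tan π/15) = 0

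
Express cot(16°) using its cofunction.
cot(16°) = tan(90° - 16°) = tan(74°)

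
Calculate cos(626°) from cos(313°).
cos(626°) = cos²313° - sin²313° = -0.06976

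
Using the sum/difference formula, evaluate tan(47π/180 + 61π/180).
tan(47π/180 + 61π/180) = (tan 47π/180 + tan 61π/180)/(1 - tan 47π/180 tan 61π/180) = -3.078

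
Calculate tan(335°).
tan(335°) = -0.4663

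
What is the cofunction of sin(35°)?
sin(35°) = cos(90° - 35°) = cos(55°)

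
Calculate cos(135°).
cos(135°) = -√2/2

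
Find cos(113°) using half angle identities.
cos(113°) = -√((1 + cos 226°)/2) = -0.3907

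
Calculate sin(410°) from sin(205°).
sin(410°) = 2 sin 205° cos 205° = 0.766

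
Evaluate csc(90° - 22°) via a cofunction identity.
csc(90° - 22°) = sec(22°) = 1.079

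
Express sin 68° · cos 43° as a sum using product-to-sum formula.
sin 68° cos 43° = (1/2)[sin(68°+43°) + sin(68°-43°)]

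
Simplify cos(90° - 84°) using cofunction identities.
cos(90° - 84°) = sin(84°)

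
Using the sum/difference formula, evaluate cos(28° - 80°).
cos(28° - 80°) = cos 28° cos 80° + sin 28° sin 80° = 0.6157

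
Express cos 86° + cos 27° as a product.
cos 86° + cos 27° = 2 cos(56.5°) cos(29.5°)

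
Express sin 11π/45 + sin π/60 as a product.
sin 11π/45 + sin π/60 = 2 sin(47π/360) cos(41π/360)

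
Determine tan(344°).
tan(344°) = -0.2867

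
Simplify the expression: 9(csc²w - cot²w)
9(csc²w - cot²w) = 9 (using Pythagorean identity)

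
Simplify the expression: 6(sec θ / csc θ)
6(sec θ / csc θ) = 6(tan θ) (using Reciprocal identities)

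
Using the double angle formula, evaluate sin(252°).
sin(252°) = 2 sin 126° cos 126° = -0.9511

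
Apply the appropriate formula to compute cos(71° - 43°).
cos(71° - 43°) = cos 71° cos 43° + sin 71° sin 43° = 0.8829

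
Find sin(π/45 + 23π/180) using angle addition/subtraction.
sin(π/45 + 23π/180) = sin π/45 cos 23π/180 + cos π/45 sin 23π/180 = 0.454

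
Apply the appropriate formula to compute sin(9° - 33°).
sin(9° - 33°) = sin 9° cos 33° - cos 9° sin 33° = -0.4067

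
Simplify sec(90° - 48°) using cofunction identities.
sec(90° - 48°) = csc(48°)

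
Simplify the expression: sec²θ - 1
sec²θ - 1 = tan²θ (using Pythagorean identity)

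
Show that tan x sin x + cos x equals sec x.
LHS = sin²x/cos x + cos x = (sin²x + cos²x)/cos x = 1/cos x = sec x = RHS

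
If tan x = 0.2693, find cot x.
cot x = 1/tan x = 3.713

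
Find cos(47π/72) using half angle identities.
cos(47π/72) = -√((1 + cos 47π/36)/2) = -0.4617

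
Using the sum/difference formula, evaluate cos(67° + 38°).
cos(67° + 38°) = cos 67° cos 38° - sin 67° sin 38° = -(√6-√2)/4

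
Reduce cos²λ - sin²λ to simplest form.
cos²λ - sin²λ = cos(2λ) (using Double angle)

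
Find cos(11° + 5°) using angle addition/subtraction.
cos(11° + 5°) = cos 11° cos 5° - sin 11° sin 5° = 0.9613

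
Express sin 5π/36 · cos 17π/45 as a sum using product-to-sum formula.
sin 5π/36 cos 17π/45 = (1/2)[sin(5π/36+17π/45) + sin(5π/36-17π/45)]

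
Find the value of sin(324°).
sin(324°) = -0.5878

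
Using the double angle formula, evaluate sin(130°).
sin(130°) = 2 sin 65° cos 65° = 0.766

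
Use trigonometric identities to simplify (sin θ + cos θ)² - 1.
(sin θ + cos θ)² - 1 = sin(2θ) (using Pythagorean + double angle)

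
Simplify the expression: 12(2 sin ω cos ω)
12(2 sin ω cos ω) = 12(sin(2ω)) (using Double angle)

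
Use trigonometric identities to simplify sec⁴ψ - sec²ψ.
sec⁴ψ - sec²ψ = tan⁴ψ + tan²ψ (using Pythagorean)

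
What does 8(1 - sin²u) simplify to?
8(1 - sin²u) = 8(cos²u) (using Pythagorean identity)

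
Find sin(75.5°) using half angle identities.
sin(75.5°) = √((1 - cos 151°)/2) = 0.9681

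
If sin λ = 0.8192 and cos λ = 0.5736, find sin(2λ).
sin(2λ) = 2 sin λ cos λ = 0.9398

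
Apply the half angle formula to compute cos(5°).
cos(5°) = √((1 + cos 10°)/2) = 0.9962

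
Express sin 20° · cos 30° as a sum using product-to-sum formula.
sin 20° cos 30° = (1/2)[sin(20°+30°) + sin(20°-30°)]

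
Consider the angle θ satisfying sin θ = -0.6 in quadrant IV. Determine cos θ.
cos θ = √(1 - sin²θ) = 0.8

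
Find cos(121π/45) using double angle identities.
cos(121π/45) = cos²121π/90 - sin²121π/90 = -0.5592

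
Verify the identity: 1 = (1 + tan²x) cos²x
RHS = sec²x · cos²x = (1/cos²x) · cos²x = 1 = LHS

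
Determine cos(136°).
cos(136°) = -0.7193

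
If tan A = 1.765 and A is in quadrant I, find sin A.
sin A = 0.8701 (using tan²A + 1 = sec²A)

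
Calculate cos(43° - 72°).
cos(43° - 72°) = cos 43° cos 72° + sin 43° sin 72° = 0.8746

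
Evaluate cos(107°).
cos(107°) = -0.2924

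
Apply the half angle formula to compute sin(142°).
sin(142°) = √((1 - cos 284°)/2) = 0.6157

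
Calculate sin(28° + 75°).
sin(28° + 75°) = sin 28° cos 75° + cos 28° sin 75° = 0.9744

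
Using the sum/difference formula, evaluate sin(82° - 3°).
sin(82° - 3°) = sin 82° cos 3° - cos 82° sin 3° = 0.9816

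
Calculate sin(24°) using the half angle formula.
sin(24°) = √((1 - cos 48°)/2) = 0.4067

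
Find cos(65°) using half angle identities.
cos(65°) = √((1 + cos 130°)/2) = 0.4226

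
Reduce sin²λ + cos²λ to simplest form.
sin²λ + cos²λ = 1 (using Pythagorean identity)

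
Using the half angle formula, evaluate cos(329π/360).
cos(329π/360) = -√((1 + cos 329π/180)/2) = -0.9636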